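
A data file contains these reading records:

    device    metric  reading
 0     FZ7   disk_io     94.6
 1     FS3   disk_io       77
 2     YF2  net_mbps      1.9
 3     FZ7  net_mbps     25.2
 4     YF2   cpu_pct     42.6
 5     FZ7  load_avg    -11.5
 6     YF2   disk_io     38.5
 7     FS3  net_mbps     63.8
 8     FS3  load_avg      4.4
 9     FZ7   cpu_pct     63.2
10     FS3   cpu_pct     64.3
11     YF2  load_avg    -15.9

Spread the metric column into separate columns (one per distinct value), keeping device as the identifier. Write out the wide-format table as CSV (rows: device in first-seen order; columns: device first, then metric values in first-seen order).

device,disk_io,net_mbps,cpu_pct,load_avg
FZ7,94.6,25.2,63.2,-11.5
FS3,77,63.8,64.3,4.4
YF2,38.5,1.9,42.6,-15.9

Columns: device plus the 4 distinct metric values (disk_io, net_mbps, cpu_pct, load_avg).
For example, row FZ7 column disk_io takes reading=94.6 from the long row (FZ7, disk_io).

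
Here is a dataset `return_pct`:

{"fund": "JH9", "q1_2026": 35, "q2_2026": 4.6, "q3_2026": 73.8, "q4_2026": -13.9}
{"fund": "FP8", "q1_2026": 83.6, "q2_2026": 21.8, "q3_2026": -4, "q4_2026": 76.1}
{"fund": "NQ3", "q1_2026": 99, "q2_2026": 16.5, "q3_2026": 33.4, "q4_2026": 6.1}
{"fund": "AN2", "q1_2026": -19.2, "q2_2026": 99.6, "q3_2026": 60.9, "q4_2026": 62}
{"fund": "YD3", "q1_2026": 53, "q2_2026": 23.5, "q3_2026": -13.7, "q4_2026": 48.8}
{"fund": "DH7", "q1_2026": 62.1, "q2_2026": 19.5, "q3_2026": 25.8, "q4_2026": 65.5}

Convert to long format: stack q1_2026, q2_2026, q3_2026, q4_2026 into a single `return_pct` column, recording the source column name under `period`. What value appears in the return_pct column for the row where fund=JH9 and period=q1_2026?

35

Unpivoting turns each (fund, wide-column) pair into one long row.
The wide cell at row JH9, column q1_2026 holds 35, so the long row (JH9, q1_2026) has return_pct=35.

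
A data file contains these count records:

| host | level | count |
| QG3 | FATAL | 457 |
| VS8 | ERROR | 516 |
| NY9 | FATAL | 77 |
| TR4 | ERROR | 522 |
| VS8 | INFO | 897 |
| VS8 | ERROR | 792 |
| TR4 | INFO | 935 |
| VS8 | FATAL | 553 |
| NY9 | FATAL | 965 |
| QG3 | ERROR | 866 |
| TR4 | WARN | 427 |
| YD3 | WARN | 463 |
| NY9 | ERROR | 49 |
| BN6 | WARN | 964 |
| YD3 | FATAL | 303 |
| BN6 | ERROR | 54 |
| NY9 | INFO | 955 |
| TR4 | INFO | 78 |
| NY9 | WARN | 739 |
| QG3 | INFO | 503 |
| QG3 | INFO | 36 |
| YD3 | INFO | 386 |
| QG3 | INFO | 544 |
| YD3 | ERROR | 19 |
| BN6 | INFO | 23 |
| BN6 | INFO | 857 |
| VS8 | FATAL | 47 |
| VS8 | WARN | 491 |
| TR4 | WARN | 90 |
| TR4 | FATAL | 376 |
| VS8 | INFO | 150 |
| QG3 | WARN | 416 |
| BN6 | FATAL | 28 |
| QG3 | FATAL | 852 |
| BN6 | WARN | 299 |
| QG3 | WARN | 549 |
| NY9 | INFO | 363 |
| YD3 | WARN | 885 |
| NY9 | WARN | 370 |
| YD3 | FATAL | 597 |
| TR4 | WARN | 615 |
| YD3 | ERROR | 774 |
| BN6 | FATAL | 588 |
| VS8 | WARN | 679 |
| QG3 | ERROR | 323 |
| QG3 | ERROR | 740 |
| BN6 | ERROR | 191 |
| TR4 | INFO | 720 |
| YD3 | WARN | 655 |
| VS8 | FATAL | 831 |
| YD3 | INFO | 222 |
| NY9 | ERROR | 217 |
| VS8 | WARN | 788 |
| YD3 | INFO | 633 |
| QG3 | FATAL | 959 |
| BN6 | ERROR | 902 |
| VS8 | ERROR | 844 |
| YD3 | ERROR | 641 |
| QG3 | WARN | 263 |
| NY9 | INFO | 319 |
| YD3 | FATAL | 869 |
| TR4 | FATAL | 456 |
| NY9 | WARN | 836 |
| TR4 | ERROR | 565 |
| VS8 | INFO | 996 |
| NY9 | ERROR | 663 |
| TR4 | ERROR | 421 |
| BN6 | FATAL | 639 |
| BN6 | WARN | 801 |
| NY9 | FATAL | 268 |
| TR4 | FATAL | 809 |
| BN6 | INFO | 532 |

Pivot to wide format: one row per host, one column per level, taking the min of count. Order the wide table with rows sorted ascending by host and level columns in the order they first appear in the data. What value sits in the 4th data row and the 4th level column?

90

With rows sorted ascending by host, row 4 is host=TR4. level columns in first-appearance order: FATAL, ERROR, INFO, WARN; column 4 is WARN.
Long rows with host=TR4, level=WARN: min(427, 90, 615) = 90.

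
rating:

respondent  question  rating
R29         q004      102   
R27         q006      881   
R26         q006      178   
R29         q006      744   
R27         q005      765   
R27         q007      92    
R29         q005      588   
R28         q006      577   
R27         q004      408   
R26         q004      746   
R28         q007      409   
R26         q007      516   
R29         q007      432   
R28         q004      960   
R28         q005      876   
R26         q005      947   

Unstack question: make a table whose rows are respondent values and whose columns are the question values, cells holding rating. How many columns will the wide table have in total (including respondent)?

5

1 column for respondent plus 4 distinct question values → 5 columns.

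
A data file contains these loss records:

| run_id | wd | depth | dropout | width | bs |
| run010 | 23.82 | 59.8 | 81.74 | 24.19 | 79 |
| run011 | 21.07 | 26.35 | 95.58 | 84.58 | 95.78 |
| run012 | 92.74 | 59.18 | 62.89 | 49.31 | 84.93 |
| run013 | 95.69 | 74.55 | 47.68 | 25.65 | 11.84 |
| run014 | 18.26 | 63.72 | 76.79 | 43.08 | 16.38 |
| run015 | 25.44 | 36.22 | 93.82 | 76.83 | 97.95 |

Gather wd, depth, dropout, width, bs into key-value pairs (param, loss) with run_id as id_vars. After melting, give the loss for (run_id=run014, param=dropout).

Unpivoting turns each (run_id, wide-column) pair into one long row.
The wide cell at row run014, column dropout holds 76.79, so the long row (run014, dropout) has loss=76.79.

76.79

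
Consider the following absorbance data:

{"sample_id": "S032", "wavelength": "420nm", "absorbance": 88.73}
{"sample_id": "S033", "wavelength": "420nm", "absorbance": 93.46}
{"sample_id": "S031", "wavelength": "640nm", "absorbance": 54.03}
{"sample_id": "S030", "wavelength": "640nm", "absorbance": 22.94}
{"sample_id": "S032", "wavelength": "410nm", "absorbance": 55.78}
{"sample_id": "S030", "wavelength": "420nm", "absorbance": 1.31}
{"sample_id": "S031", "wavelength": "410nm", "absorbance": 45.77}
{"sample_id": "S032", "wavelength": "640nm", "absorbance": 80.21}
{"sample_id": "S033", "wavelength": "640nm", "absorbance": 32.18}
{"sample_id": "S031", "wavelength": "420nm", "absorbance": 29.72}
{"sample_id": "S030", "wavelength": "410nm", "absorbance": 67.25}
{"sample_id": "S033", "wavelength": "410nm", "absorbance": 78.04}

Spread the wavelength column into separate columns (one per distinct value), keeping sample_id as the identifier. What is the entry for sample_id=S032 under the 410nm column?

55.78

Wide layout: rows indexed by sample_id, columns are the 3 distinct wavelength values (420nm, 640nm, 410nm).
Cell (sample_id=S032, wavelength=410nm) draws from the long row where sample_id=S032 and wavelength=410nm, which has absorbance=55.78.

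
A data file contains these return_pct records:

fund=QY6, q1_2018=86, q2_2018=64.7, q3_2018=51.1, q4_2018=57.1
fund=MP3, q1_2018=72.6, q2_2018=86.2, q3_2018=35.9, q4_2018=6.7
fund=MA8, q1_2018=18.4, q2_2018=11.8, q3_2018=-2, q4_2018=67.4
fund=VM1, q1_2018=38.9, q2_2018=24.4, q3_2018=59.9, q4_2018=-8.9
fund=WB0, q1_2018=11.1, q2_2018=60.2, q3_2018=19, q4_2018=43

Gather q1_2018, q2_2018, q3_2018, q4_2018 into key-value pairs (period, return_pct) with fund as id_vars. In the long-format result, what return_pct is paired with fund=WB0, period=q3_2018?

Unpivoting turns each (fund, wide-column) pair into one long row.
The wide cell at row WB0, column q3_2018 holds 19, so the long row (WB0, q3_2018) has return_pct=19.

19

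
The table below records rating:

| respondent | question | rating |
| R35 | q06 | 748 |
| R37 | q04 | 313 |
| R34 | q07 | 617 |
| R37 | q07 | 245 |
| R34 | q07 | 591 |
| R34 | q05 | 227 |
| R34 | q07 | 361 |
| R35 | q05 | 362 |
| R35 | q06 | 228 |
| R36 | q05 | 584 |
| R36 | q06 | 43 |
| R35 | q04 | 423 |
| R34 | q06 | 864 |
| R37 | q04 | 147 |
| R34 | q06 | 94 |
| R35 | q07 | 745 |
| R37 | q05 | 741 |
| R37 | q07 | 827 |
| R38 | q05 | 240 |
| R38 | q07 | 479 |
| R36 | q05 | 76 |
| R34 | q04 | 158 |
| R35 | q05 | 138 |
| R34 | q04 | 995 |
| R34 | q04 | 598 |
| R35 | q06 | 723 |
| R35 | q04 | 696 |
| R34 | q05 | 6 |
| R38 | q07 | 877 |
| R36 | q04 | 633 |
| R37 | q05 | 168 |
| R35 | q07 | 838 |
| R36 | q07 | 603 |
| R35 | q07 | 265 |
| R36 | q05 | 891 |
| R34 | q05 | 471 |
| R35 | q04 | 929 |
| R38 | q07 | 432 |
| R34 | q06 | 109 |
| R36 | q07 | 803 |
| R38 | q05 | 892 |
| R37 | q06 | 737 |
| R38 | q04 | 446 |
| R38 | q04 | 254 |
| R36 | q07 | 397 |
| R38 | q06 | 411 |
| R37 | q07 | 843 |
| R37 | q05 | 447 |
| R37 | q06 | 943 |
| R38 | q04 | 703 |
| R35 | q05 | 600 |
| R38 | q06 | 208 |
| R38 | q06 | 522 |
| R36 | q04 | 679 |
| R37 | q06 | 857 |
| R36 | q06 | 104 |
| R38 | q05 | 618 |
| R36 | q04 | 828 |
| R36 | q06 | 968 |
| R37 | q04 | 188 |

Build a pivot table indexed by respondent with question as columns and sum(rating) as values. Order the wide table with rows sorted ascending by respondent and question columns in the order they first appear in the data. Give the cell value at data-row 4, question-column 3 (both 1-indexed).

With rows sorted ascending by respondent, row 4 is respondent=R37. question columns in first-appearance order: q06, q04, q07, q05; column 3 is q07.
Long rows with respondent=R37, question=q07: 245 + 827 + 843 = 1915.

1915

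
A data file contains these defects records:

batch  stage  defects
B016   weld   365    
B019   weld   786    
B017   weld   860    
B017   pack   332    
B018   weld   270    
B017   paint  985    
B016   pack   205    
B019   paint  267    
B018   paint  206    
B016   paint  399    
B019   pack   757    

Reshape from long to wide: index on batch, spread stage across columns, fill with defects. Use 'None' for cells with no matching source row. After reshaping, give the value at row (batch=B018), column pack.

None

No long-format row has batch=B018 and stage=pack, so the cell is None.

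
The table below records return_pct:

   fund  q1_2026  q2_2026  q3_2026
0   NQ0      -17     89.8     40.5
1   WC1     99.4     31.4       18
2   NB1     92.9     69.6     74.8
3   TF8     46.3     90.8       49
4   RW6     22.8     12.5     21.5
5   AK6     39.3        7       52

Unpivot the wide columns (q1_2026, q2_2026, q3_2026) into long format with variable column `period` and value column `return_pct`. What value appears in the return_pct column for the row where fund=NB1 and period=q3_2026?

74.8

Unpivoting turns each (fund, wide-column) pair into one long row.
The wide cell at row NB1, column q3_2026 holds 74.8, so the long row (NB1, q3_2026) has return_pct=74.8.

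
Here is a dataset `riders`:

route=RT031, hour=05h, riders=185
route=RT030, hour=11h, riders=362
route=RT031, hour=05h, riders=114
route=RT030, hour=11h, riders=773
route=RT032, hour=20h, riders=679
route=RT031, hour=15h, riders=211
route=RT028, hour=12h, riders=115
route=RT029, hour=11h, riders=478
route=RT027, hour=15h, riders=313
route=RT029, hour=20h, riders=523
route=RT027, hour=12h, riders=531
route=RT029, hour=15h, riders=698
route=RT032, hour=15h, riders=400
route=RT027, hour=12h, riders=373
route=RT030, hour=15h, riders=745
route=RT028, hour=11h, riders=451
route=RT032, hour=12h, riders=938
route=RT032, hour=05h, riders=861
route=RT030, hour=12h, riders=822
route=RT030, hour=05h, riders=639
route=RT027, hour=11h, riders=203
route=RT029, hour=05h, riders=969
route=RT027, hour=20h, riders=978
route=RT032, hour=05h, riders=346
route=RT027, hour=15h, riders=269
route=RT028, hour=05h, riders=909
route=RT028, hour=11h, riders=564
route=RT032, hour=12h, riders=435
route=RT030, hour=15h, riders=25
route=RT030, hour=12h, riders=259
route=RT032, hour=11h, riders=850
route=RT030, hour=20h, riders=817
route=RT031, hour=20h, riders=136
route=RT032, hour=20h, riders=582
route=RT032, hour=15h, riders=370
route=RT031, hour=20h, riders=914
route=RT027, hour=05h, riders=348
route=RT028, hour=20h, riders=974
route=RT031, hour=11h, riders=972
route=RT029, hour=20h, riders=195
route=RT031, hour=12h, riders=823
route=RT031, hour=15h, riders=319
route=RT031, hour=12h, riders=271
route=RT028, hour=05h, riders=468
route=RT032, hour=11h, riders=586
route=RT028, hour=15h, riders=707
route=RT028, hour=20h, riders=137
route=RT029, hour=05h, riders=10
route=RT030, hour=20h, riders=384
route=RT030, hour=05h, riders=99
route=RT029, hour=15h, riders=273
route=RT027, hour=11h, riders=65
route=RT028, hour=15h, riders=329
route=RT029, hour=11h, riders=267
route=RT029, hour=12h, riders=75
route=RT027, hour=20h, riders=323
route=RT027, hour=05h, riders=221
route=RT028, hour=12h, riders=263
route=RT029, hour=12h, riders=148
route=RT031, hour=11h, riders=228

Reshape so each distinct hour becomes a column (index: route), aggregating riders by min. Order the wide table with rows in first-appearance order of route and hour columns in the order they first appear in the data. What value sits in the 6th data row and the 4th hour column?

269

With rows in first-appearance order of route, row 6 is route=RT027. hour columns in first-appearance order: 05h, 11h, 20h, 15h, 12h; column 4 is 15h.
Long rows with route=RT027, hour=15h: min(313, 269) = 269.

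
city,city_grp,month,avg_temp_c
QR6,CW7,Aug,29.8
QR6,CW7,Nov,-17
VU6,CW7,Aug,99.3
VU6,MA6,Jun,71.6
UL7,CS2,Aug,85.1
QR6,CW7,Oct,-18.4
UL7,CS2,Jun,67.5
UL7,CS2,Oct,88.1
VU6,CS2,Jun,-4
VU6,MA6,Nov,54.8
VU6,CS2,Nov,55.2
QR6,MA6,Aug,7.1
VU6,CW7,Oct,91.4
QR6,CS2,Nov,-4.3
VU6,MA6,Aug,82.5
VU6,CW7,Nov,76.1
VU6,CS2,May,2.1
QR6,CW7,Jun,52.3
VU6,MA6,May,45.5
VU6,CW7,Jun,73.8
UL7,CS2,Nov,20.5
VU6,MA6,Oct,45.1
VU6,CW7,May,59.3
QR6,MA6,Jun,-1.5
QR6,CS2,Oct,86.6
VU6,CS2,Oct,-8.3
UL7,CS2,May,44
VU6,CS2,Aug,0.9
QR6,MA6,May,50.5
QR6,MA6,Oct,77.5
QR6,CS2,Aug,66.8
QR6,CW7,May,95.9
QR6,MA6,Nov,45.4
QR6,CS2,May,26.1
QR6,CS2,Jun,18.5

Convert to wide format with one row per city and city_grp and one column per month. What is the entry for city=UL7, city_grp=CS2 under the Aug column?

Wide layout: rows indexed by city and city_grp, columns are the 5 distinct month values (Aug, Nov, Jun, Oct, May).
Cell (city=UL7, city_grp=CS2, month=Aug) draws from the long row where city=UL7, city_grp=CS2 and month=Aug, which has avg_temp_c=85.1.

85.1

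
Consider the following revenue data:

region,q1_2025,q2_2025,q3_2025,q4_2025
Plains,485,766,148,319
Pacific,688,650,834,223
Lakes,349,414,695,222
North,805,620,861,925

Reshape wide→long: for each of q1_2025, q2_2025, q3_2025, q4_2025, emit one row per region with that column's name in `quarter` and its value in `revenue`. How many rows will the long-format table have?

4 region values × 4 melted columns = 16 rows.

16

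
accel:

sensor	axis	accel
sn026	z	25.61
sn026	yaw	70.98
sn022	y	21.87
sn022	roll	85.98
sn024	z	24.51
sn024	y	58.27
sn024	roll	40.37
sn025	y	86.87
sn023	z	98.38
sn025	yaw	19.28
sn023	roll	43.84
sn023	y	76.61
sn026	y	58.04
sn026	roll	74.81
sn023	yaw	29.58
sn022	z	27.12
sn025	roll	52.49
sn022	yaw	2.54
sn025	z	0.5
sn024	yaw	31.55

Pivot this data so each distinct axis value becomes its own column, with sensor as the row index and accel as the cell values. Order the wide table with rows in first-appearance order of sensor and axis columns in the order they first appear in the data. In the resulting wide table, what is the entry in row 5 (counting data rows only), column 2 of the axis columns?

29.58

With rows in first-appearance order of sensor, row 5 is sensor=sn023. axis columns in first-appearance order: z, yaw, y, roll; column 2 is yaw.
Long rows with sensor=sn023, axis=yaw: accel = 29.58.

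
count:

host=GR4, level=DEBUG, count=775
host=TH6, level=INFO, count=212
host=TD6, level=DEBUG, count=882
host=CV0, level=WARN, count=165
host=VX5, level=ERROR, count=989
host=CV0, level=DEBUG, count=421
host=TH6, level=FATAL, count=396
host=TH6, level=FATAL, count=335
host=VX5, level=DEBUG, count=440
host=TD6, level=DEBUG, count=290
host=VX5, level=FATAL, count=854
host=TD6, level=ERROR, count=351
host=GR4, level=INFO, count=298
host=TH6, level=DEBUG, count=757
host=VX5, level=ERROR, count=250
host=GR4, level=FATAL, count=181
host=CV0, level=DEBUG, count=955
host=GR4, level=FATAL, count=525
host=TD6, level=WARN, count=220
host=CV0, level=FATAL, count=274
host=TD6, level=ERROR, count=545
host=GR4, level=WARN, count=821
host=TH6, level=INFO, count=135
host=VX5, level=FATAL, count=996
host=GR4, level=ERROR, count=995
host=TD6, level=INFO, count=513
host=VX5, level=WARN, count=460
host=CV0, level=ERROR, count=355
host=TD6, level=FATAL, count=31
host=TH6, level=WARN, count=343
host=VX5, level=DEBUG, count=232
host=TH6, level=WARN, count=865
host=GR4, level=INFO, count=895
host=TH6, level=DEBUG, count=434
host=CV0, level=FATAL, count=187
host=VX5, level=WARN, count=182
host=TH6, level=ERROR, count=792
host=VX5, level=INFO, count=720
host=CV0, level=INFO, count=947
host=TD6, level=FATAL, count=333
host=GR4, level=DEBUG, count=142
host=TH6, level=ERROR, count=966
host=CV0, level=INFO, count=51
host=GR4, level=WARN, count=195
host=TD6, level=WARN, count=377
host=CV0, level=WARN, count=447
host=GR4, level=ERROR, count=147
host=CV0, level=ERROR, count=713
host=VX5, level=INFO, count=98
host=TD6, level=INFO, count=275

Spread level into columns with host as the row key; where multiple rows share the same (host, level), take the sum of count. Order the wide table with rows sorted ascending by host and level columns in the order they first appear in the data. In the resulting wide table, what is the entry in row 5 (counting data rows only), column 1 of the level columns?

With rows sorted ascending by host, row 5 is host=VX5. level columns in first-appearance order: DEBUG, INFO, WARN, ERROR, FATAL; column 1 is DEBUG.
Long rows with host=VX5, level=DEBUG: 440 + 232 = 672.

672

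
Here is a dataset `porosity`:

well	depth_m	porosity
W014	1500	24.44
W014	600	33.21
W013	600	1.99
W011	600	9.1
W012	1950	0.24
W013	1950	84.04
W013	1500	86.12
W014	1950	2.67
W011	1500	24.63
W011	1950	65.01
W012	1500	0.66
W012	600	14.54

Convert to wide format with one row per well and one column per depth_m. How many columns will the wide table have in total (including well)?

4

1 column for well plus 3 distinct depth_m values → 4 columns.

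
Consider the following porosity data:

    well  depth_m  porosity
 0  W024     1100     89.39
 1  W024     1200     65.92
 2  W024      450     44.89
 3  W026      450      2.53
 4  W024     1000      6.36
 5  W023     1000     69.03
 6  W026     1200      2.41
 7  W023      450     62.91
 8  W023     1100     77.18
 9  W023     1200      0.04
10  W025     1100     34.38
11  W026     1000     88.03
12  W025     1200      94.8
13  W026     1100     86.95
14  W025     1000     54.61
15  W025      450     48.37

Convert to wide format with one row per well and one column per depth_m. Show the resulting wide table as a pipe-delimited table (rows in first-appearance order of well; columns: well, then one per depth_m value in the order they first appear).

Columns: well plus the 4 distinct depth_m values (1100, 1200, 450, 1000).
For example, row W024 column 1100 takes porosity=89.39 from the long row (W024, 1100).

| well | 1100 | 1200 | 450 | 1000 |
| W024 | 89.39 | 65.92 | 44.89 | 6.36 |
| W026 | 86.95 | 2.41 | 2.53 | 88.03 |
| W023 | 77.18 | 0.04 | 62.91 | 69.03 |
| W025 | 34.38 | 94.8 | 48.37 | 54.61 |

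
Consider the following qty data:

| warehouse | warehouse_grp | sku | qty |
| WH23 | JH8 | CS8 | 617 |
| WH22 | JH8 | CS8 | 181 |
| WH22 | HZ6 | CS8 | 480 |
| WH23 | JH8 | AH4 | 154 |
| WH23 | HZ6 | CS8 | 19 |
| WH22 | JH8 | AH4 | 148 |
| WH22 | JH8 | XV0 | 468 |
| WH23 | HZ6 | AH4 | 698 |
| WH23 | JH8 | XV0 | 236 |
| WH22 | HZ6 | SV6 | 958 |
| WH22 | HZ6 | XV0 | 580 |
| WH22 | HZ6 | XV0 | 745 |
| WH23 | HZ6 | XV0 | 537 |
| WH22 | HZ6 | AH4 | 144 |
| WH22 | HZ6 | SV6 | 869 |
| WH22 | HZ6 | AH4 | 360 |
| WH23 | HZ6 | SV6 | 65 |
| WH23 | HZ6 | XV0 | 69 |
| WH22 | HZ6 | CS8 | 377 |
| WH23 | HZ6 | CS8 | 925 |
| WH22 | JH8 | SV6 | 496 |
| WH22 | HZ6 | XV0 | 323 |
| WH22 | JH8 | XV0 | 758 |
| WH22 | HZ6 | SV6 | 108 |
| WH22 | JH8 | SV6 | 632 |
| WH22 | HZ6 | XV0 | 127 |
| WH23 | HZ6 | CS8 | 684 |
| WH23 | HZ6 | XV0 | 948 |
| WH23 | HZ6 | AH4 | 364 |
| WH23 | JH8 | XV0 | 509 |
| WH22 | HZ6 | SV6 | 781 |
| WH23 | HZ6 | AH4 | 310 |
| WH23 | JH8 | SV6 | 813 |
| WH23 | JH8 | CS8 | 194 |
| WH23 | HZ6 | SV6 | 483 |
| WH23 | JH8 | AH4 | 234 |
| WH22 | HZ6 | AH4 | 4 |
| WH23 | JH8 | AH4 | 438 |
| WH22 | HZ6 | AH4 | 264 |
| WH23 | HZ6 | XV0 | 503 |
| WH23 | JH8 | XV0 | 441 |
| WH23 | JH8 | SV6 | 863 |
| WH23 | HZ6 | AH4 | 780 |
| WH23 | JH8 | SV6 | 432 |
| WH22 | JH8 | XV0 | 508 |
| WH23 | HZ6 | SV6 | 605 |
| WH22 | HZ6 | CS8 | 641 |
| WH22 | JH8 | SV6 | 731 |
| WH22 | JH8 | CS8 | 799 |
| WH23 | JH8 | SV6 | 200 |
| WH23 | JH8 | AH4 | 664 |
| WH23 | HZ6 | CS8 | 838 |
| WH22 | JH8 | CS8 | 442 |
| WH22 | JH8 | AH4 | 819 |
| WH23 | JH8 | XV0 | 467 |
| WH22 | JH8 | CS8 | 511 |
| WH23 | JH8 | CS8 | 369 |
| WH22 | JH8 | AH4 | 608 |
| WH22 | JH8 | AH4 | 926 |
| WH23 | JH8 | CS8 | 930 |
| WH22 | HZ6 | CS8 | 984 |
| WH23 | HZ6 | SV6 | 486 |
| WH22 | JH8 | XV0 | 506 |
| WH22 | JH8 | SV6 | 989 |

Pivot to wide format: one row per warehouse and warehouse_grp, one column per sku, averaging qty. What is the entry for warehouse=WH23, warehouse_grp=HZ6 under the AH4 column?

538

Rows with warehouse=WH23, warehouse_grp=HZ6 and sku=AH4: qty values are 698, 364, 310, 780.
(698 + 364 + 310 + 780) / 4 = 538.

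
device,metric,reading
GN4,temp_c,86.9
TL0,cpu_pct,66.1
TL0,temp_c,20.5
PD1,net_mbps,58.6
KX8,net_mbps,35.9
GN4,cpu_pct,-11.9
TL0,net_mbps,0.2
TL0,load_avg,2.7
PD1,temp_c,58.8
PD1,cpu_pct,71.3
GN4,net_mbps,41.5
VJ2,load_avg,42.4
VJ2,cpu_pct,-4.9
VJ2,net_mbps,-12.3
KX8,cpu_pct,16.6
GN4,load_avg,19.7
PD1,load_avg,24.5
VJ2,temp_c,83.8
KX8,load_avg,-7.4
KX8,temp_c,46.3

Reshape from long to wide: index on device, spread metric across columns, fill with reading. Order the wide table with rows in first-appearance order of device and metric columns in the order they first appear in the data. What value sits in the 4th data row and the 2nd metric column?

With rows in first-appearance order of device, row 4 is device=KX8. metric columns in first-appearance order: temp_c, cpu_pct, net_mbps, load_avg; column 2 is cpu_pct.
Long rows with device=KX8, metric=cpu_pct: reading = 16.6.

16.6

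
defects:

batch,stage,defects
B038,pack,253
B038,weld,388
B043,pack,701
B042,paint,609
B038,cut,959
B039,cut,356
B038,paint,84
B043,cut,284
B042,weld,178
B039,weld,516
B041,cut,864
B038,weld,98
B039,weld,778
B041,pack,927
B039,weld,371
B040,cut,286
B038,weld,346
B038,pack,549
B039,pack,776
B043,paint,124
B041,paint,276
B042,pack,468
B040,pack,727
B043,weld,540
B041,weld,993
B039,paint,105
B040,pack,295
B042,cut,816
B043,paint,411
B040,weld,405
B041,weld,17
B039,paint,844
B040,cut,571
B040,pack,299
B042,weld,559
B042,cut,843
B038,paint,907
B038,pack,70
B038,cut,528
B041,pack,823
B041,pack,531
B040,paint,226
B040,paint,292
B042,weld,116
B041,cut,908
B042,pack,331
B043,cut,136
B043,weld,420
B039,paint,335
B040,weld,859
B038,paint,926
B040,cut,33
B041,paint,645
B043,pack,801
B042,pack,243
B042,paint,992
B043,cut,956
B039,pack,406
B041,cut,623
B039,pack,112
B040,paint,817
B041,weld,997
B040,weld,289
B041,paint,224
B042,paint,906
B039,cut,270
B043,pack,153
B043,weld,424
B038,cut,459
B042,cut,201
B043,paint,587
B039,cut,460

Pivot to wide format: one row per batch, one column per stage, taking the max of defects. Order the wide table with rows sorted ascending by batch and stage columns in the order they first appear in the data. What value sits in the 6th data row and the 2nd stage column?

With rows sorted ascending by batch, row 6 is batch=B043. stage columns in first-appearance order: pack, weld, paint, cut; column 2 is weld.
Long rows with batch=B043, stage=weld: max(540, 420, 424) = 540.

540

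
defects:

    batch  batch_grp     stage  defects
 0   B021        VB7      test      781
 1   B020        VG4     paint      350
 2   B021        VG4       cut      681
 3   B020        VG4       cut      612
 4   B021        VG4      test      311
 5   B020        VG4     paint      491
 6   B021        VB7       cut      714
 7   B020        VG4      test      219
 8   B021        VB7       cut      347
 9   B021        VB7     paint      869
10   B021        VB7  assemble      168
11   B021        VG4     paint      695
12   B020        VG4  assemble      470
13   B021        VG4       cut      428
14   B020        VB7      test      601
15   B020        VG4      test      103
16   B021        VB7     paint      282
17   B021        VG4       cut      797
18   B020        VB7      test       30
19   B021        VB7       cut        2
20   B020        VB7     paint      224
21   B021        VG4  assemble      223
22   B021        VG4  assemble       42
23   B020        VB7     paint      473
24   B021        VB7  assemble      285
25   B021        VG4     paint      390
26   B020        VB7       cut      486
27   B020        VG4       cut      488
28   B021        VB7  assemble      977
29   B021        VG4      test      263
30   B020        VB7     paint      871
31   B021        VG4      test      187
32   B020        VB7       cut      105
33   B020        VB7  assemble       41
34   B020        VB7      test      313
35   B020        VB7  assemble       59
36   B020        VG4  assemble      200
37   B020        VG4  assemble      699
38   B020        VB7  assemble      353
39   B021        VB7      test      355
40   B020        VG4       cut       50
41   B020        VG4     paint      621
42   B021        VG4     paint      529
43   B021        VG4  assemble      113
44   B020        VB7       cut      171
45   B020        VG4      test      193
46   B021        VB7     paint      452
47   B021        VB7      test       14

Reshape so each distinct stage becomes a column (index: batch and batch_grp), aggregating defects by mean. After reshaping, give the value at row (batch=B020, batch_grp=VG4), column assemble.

Rows with batch=B020, batch_grp=VG4 and stage=assemble: defects values are 470, 200, 699.
(470 + 200 + 699) / 3 = 456.33.

456.33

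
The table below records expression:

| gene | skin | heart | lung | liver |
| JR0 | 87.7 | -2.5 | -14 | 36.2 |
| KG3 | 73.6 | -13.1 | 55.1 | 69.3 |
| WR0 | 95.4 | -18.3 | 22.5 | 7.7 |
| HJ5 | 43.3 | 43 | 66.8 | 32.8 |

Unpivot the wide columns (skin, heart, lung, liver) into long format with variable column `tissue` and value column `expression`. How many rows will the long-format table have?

4 gene values × 4 melted columns = 16 rows.

16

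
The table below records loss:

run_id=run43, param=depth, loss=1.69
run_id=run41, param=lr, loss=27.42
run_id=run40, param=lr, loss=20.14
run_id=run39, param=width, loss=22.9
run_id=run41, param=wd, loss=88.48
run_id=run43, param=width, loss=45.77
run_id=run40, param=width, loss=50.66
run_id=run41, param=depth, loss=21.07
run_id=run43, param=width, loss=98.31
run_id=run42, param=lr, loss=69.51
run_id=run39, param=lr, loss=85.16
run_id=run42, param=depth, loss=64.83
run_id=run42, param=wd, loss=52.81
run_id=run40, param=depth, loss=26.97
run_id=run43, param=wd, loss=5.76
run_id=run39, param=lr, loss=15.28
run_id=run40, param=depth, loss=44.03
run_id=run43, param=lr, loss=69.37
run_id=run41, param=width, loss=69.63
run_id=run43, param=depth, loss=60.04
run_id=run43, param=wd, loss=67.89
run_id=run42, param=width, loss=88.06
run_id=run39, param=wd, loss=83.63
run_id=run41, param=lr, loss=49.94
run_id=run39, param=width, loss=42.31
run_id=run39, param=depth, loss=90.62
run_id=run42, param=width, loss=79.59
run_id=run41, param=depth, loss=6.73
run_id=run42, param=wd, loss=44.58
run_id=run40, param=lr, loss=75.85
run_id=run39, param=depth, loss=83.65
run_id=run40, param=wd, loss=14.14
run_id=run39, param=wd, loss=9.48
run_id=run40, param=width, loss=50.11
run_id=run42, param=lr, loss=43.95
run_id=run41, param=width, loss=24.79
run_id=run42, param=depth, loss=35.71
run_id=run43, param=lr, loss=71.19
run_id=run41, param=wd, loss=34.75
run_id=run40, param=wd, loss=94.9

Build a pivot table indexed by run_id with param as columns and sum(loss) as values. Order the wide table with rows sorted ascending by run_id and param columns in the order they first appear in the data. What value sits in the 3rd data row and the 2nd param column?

77.36

With rows sorted ascending by run_id, row 3 is run_id=run41. param columns in first-appearance order: depth, lr, width, wd; column 2 is lr.
Long rows with run_id=run41, param=lr: 27.42 + 49.94 = 77.36.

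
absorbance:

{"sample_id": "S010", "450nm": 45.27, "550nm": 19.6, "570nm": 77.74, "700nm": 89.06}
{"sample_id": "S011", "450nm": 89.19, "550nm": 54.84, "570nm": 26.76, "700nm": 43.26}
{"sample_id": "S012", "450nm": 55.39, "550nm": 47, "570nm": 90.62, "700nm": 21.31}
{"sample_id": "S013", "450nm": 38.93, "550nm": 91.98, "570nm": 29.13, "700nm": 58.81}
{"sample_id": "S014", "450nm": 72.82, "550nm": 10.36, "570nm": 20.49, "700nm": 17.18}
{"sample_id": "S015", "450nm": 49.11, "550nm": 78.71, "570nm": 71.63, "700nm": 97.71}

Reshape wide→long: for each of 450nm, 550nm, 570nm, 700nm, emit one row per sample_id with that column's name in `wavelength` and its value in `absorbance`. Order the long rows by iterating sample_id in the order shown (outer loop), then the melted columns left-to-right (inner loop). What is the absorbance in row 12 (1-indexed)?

21.31

24 rows total (6 × 4). Row 12: index ⌊(12-1)/4⌋ = 2 into sample_id → S012; (12-1) mod 4 = 3 into the melted columns → 700nm.
So row 12 is (S012, 700nm, 21.31); absorbance = 21.31.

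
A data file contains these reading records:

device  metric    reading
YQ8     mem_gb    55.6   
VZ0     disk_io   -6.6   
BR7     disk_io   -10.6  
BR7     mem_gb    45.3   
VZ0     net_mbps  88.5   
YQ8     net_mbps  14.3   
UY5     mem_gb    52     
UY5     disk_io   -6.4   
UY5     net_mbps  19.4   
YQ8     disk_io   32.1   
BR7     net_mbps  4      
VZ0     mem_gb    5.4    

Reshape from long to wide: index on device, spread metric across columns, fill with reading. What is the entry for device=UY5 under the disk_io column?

-6.4

Wide layout: rows indexed by device, columns are the 3 distinct metric values (mem_gb, disk_io, net_mbps).
Cell (device=UY5, metric=disk_io) draws from the long row where device=UY5 and metric=disk_io, which has reading=-6.4.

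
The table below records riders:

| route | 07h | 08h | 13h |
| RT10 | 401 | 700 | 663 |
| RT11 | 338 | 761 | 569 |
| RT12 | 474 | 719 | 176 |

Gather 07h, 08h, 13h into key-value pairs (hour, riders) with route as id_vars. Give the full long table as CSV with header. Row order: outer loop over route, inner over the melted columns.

Each (route, column) pair becomes one row: 3 × 3 = 9 rows.
For example, (RT10, 07h) → riders=401.

route,hour,riders
RT10,07h,401
RT10,08h,700
RT10,13h,663
RT11,07h,338
RT11,08h,761
RT11,13h,569
RT12,07h,474
RT12,08h,719
RT12,13h,176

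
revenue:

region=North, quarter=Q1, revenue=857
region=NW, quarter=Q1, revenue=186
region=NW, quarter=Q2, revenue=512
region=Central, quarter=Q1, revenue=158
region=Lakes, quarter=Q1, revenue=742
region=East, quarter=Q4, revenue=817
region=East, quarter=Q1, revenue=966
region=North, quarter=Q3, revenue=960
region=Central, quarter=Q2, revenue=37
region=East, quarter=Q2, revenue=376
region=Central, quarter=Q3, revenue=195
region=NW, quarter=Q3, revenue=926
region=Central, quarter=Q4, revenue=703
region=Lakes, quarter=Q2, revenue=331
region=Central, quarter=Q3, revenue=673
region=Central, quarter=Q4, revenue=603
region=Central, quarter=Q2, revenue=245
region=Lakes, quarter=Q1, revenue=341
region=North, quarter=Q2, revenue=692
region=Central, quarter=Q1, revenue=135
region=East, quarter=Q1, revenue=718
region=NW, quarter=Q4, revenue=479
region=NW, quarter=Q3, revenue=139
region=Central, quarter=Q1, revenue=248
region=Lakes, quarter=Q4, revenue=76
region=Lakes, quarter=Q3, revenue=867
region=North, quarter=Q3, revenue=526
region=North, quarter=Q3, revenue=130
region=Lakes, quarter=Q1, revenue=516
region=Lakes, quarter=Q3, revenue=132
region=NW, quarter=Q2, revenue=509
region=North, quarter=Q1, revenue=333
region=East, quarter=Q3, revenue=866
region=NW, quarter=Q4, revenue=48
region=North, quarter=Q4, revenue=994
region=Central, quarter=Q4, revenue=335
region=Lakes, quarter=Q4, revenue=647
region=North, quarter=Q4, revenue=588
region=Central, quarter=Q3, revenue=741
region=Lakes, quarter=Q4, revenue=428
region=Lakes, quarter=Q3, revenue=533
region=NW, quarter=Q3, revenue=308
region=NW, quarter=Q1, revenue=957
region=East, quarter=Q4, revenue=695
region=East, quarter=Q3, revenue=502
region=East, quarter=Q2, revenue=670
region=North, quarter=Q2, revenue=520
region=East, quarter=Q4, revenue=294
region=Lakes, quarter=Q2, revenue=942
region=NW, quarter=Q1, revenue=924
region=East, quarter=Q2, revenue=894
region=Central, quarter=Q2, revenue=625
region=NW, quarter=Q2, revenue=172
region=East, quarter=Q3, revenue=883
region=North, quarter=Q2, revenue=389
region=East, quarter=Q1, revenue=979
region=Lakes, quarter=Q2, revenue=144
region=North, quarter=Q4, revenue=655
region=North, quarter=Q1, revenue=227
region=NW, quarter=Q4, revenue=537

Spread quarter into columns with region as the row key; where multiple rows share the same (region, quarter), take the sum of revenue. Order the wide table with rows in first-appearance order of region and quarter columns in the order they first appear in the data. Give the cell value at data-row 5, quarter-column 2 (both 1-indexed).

With rows in first-appearance order of region, row 5 is region=East. quarter columns in first-appearance order: Q1, Q2, Q4, Q3; column 2 is Q2.
Long rows with region=East, quarter=Q2: 376 + 670 + 894 = 1940.

1940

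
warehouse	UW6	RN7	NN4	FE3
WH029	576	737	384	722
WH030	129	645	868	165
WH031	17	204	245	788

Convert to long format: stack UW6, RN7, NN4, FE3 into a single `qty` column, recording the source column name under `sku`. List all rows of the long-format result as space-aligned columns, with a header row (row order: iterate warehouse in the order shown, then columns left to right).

warehouse  sku  qty
WH029      UW6  576
WH029      RN7  737
WH029      NN4  384
WH029      FE3  722
WH030      UW6  129
WH030      RN7  645
WH030      NN4  868
WH030      FE3  165
WH031      UW6  17 
WH031      RN7  204
WH031      NN4  245
WH031      FE3  788

Each (warehouse, column) pair becomes one row: 3 × 4 = 12 rows.
For example, (WH029, UW6) → qty=576.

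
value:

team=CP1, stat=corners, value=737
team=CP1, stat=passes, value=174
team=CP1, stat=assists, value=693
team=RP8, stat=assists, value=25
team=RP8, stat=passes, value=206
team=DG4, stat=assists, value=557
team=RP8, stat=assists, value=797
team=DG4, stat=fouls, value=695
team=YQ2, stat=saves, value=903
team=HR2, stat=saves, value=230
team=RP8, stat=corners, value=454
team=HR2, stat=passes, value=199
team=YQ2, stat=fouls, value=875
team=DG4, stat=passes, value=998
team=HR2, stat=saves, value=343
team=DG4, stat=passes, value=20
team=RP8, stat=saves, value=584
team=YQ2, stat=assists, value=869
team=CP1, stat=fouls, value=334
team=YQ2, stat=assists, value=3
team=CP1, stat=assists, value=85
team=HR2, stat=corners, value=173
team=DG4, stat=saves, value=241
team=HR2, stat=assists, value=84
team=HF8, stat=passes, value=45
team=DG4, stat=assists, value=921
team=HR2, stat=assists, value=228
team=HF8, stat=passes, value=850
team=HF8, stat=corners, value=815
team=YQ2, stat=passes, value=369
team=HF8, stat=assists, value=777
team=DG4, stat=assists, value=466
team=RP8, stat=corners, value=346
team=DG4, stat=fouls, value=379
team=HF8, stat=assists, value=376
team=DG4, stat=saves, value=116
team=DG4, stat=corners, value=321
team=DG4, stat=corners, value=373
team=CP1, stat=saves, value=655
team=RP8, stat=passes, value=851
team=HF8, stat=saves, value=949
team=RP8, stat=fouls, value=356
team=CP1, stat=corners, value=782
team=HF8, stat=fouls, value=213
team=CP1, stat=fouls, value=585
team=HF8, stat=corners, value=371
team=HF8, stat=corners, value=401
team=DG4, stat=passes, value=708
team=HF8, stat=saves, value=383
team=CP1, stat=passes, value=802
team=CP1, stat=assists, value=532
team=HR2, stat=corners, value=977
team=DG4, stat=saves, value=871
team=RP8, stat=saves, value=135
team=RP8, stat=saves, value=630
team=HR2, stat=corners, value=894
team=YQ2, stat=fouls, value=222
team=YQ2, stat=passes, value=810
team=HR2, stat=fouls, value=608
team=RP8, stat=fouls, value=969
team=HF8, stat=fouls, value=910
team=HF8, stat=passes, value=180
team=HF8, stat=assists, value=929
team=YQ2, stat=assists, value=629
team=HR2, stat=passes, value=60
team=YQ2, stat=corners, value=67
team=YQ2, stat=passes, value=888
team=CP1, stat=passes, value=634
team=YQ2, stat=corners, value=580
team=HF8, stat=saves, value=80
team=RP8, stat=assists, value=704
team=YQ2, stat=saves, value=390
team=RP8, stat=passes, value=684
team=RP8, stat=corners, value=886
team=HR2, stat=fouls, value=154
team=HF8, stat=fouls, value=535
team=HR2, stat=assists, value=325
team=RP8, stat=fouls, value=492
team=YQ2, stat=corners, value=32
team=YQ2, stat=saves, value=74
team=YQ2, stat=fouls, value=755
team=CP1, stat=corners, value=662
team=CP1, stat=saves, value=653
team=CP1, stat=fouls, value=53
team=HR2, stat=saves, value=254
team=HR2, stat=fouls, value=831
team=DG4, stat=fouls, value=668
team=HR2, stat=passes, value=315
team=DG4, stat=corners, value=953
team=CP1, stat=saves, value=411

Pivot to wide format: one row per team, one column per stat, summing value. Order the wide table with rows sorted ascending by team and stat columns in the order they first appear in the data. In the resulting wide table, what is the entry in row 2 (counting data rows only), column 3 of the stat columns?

With rows sorted ascending by team, row 2 is team=DG4. stat columns in first-appearance order: corners, passes, assists, fouls, saves; column 3 is assists.
Long rows with team=DG4, stat=assists: 557 + 921 + 466 = 1944.

1944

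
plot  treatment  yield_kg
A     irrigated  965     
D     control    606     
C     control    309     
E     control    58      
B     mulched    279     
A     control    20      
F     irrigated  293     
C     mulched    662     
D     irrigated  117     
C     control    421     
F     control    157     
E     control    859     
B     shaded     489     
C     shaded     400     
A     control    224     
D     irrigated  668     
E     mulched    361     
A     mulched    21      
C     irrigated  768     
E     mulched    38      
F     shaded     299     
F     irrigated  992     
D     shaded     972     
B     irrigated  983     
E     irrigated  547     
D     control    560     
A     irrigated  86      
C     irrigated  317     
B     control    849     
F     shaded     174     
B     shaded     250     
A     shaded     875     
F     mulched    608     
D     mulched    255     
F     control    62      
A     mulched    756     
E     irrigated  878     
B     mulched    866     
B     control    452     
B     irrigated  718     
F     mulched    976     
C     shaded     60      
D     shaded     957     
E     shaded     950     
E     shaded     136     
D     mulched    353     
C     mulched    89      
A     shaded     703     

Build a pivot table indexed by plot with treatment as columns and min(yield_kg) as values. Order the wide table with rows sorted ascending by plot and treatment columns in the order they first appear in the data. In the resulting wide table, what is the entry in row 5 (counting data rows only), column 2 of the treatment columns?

58

With rows sorted ascending by plot, row 5 is plot=E. treatment columns in first-appearance order: irrigated, control, mulched, shaded; column 2 is control.
Long rows with plot=E, treatment=control: min(58, 859) = 58.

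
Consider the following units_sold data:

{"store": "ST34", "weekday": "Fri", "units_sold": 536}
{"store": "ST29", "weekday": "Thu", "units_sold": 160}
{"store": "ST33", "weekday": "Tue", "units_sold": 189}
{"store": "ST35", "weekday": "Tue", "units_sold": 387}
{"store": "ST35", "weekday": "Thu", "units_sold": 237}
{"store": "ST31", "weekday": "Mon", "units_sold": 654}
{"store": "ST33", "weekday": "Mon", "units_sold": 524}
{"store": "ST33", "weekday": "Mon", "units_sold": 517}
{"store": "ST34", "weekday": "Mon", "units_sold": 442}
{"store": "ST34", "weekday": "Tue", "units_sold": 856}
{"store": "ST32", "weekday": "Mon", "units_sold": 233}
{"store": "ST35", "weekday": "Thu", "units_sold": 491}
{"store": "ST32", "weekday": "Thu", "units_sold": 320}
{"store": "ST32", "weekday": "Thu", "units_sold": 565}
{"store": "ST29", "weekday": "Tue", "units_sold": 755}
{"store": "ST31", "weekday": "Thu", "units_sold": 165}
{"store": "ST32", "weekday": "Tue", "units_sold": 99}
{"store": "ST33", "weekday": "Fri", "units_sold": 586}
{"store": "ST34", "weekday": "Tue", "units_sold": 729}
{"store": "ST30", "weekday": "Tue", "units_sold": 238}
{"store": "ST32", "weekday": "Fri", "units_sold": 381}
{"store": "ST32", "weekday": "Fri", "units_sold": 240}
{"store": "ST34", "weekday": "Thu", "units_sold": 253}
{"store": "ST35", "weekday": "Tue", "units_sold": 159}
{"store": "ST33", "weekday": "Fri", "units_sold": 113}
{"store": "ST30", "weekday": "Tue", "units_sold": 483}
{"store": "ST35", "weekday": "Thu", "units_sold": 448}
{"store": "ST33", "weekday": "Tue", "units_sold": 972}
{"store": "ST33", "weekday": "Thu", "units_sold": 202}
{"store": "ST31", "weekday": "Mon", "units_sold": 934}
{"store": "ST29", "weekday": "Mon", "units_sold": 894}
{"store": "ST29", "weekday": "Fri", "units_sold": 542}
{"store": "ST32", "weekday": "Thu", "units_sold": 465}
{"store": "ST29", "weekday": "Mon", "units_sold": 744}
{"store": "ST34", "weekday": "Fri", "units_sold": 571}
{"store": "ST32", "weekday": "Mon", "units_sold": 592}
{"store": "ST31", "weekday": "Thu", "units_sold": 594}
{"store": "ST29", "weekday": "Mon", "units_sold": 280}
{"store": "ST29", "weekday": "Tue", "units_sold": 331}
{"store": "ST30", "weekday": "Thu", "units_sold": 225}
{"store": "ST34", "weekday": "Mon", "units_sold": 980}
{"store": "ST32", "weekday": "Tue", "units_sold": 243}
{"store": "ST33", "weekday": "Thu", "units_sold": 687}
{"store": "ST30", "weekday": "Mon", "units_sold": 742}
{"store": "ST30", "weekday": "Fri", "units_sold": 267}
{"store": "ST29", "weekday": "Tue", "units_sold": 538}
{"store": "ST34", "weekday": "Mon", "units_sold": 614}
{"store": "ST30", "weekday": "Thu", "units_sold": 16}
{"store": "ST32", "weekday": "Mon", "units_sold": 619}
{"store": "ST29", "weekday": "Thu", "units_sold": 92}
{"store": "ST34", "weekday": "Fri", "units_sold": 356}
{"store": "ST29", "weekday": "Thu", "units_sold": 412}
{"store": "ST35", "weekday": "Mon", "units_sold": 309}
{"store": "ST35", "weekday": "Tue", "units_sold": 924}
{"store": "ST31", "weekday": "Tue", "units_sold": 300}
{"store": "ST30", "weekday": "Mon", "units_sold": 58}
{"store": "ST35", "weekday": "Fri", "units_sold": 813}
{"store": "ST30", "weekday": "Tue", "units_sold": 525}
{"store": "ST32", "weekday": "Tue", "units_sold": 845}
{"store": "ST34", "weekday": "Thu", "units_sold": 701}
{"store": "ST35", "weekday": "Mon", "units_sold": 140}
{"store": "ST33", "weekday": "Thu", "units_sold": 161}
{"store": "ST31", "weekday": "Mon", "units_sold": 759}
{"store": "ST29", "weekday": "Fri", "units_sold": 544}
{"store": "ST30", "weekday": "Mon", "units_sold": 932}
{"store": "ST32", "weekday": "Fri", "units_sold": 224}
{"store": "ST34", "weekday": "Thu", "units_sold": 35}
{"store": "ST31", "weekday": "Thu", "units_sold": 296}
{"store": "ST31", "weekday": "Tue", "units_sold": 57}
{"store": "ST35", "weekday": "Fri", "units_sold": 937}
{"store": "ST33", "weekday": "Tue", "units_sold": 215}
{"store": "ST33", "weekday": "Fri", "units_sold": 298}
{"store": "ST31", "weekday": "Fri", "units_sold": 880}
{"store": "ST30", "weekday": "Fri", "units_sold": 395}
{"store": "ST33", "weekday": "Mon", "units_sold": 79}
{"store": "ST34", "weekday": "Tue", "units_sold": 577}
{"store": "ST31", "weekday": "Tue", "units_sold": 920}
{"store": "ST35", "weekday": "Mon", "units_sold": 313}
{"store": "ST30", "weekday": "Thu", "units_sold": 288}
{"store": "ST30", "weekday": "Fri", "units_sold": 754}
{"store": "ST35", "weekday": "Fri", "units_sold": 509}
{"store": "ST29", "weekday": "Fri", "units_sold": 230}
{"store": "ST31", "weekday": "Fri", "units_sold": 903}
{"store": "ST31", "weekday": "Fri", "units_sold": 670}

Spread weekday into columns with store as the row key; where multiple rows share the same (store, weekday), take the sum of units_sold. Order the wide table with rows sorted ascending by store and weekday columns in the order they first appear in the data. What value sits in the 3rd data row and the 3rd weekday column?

With rows sorted ascending by store, row 3 is store=ST31. weekday columns in first-appearance order: Fri, Thu, Tue, Mon; column 3 is Tue.
Long rows with store=ST31, weekday=Tue: 300 + 57 + 920 = 1277.

1277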